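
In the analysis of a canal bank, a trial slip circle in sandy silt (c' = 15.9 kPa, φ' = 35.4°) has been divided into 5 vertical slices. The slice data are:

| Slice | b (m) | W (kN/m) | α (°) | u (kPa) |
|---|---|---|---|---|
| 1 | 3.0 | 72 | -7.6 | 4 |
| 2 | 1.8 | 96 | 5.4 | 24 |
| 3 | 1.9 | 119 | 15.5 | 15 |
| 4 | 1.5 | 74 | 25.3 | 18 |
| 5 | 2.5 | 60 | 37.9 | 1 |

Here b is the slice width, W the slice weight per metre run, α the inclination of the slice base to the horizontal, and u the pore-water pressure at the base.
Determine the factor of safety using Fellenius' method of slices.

FS = 3.83

Ordinary method of slices: FS = Σ[c'·Δl_i + (W_i cosα_i − u_i·Δl_i)·tanφ'] / Σ W_i sinα_i, with Δl_i = b_i / cosα_i.
Slice 1: Δl = 3.0/cos(-7.6°) = 3.027 m; N'_1 = 72·cos(-7.6°) − 4·3.027 = 59.3; c'Δl = 48.12; W sinα = -9.5
Slice 2: Δl = 1.8/cos5.4° = 1.808 m; N'_2 = 96·cos5.4° − 24·1.808 = 52.2; c'Δl = 28.75; W sinα = 9.0
Slice 3: Δl = 1.9/cos15.5° = 1.972 m; N'_3 = 119·cos15.5° − 15·1.972 = 85.1; c'Δl = 31.35; W sinα = 31.8
Slice 4: Δl = 1.5/cos25.3° = 1.659 m; N'_4 = 74·cos25.3° − 18·1.659 = 37.0; c'Δl = 26.38; W sinα = 31.6
Slice 5: Δl = 2.5/cos37.9° = 3.168 m; N'_5 = 60·cos37.9° − 1·3.168 = 44.2; c'Δl = 50.37; W sinα = 36.9
Σc'Δl = 185.0 kN/m; ΣN' = 277.8 kN/m; ΣW sinα = 99.8 kN/m
Resisting = 185.0 + 277.8·tan35.4° = 185.0 + 197.4 = 382.4 kN/m
FS = 382.4 / 99.8 = 3.832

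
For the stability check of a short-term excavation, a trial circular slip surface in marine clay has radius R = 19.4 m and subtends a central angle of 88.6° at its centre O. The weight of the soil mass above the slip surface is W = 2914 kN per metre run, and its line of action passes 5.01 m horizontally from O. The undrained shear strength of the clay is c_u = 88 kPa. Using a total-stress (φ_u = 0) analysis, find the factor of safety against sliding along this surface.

Taking moments about the centre O, the resisting moment is provided by the undrained shear strength acting along the arc:
Arc length L_a = R·θ = 19.4·(88.6°·π/180) = 19.4·1.5464 = 30.00 m
M_R = c_u·L_a·R = 88·30.00·19.4 = 51215.0 kN·m/m
M_D = W·d = 2914·5.01 = 14599.1 kN·m/m
FS = M_R / M_D = 51215.0 / 14599.1 = 3.508

FS = 3.51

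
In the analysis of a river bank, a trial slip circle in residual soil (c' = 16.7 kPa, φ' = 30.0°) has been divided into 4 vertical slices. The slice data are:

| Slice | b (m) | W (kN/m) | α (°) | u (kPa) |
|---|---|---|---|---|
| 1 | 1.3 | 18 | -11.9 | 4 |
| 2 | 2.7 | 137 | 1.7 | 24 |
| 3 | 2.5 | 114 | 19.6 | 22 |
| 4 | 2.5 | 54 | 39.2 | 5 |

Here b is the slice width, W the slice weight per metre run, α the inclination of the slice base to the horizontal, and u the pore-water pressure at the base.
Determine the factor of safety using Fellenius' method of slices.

FS = 3.54

Ordinary method of slices: FS = Σ[c'·Δl_i + (W_i cosα_i − u_i·Δl_i)·tanφ'] / Σ W_i sinα_i, with Δl_i = b_i / cosα_i.
Slice 1: Δl = 1.3/cos(-11.9°) = 1.329 m; N'_1 = 18·cos(-11.9°) − 4·1.329 = 12.3; c'Δl = 22.19; W sinα = -3.7
Slice 2: Δl = 2.7/cos1.7° = 2.701 m; N'_2 = 137·cos1.7° − 24·2.701 = 72.1; c'Δl = 45.11; W sinα = 4.1
Slice 3: Δl = 2.5/cos19.6° = 2.654 m; N'_3 = 114·cos19.6° − 22·2.654 = 49.0; c'Δl = 44.32; W sinα = 38.2
Slice 4: Δl = 2.5/cos39.2° = 3.226 m; N'_4 = 54·cos39.2° − 5·3.226 = 25.7; c'Δl = 53.87; W sinα = 34.1
Σc'Δl = 165.5 kN/m; ΣN' = 159.1 kN/m; ΣW sinα = 72.7 kN/m
Resisting = 165.5 + 159.1·tan30.0° = 165.5 + 91.9 = 257.4 kN/m
FS = 257.4 / 72.7 = 3.539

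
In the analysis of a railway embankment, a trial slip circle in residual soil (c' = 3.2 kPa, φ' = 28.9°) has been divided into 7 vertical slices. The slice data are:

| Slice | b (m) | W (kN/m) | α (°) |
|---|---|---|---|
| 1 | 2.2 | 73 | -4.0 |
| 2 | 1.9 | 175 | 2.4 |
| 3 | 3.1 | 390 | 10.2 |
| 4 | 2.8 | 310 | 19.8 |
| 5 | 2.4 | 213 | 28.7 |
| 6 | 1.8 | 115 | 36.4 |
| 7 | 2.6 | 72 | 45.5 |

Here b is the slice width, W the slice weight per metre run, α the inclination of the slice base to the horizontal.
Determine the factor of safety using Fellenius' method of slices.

Ordinary method of slices: FS = Σ[c'·Δl_i + (W_i cosα_i)·tanφ'] / Σ W_i sinα_i, with Δl_i = b_i / cosα_i.
Slice 1: Δl = 2.2/cos(-4.0°) = 2.205 m; N'_1 = 73·cos(-4.0°) = 72.8; c'Δl = 7.06; W sinα = -5.1
Slice 2: Δl = 1.9/cos2.4° = 1.902 m; N'_2 = 175·cos2.4° = 174.8; c'Δl = 6.09; W sinα = 7.3
Slice 3: Δl = 3.1/cos10.2° = 3.150 m; N'_3 = 390·cos10.2° = 383.8; c'Δl = 10.08; W sinα = 69.1
Slice 4: Δl = 2.8/cos19.8° = 2.976 m; N'_4 = 310·cos19.8° = 291.7; c'Δl = 9.52; W sinα = 105.0
Slice 5: Δl = 2.4/cos28.7° = 2.736 m; N'_5 = 213·cos28.7° = 186.8; c'Δl = 8.76; W sinα = 102.3
Slice 6: Δl = 1.8/cos36.4° = 2.236 m; N'_6 = 115·cos36.4° = 92.6; c'Δl = 7.16; W sinα = 68.2
Slice 7: Δl = 2.6/cos45.5° = 3.709 m; N'_7 = 72·cos45.5° = 50.5; c'Δl = 11.87; W sinα = 51.4
Σc'Δl = 60.5 kN/m; ΣN' = 1253.0 kN/m; ΣW sinα = 398.2 kN/m
Resisting = 60.5 + 1253.0·tan28.9° = 60.5 + 691.7 = 752.2 kN/m
FS = 752.2 / 398.2 = 1.889

FS = 1.89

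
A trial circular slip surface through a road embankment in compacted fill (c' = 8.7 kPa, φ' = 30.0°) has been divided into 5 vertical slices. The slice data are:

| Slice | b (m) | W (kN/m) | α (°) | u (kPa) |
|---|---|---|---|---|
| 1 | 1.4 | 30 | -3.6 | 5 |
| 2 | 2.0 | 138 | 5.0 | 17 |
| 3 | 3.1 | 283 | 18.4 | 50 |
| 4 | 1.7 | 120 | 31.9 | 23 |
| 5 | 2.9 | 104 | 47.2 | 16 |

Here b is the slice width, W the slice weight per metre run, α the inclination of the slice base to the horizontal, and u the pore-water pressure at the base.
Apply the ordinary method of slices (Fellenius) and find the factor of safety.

FS = 1.17

Ordinary method of slices: FS = Σ[c'·Δl_i + (W_i cosα_i − u_i·Δl_i)·tanφ'] / Σ W_i sinα_i, with Δl_i = b_i / cosα_i.
Slice 1: Δl = 1.4/cos(-3.6°) = 1.403 m; N'_1 = 30·cos(-3.6°) − 5·1.403 = 22.9; c'Δl = 12.20; W sinα = -1.9
Slice 2: Δl = 2.0/cos5.0° = 2.008 m; N'_2 = 138·cos5.0° − 17·2.008 = 103.3; c'Δl = 17.47; W sinα = 12.0
Slice 3: Δl = 3.1/cos18.4° = 3.267 m; N'_3 = 283·cos18.4° − 50·3.267 = 105.2; c'Δl = 28.42; W sinα = 89.3
Slice 4: Δl = 1.7/cos31.9° = 2.002 m; N'_4 = 120·cos31.9° − 23·2.002 = 55.8; c'Δl = 17.42; W sinα = 63.4
Slice 5: Δl = 2.9/cos47.2° = 4.268 m; N'_5 = 104·cos47.2° − 16·4.268 = 2.4; c'Δl = 37.13; W sinα = 76.3
Σc'Δl = 112.6 kN/m; ΣN' = 289.6 kN/m; ΣW sinα = 239.2 kN/m
Resisting = 112.6 + 289.6·tan30.0° = 112.6 + 167.2 = 279.9 kN/m
FS = 279.9 / 239.2 = 1.170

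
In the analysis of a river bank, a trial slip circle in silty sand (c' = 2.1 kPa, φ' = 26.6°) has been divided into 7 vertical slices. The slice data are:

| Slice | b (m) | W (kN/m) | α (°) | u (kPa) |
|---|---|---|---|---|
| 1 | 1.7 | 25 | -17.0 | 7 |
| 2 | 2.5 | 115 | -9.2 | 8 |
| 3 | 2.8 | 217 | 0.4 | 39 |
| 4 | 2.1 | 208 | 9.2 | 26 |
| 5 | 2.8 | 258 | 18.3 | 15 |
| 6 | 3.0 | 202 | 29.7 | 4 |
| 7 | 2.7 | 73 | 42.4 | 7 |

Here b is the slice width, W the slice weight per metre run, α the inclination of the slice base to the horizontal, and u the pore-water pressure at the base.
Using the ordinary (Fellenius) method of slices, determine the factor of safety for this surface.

FS = 1.74

Ordinary method of slices: FS = Σ[c'·Δl_i + (W_i cosα_i − u_i·Δl_i)·tanφ'] / Σ W_i sinα_i, with Δl_i = b_i / cosα_i.
Slice 1: Δl = 1.7/cos(-17.0°) = 1.778 m; N'_1 = 25·cos(-17.0°) − 7·1.778 = 11.5; c'Δl = 3.73; W sinα = -7.3
Slice 2: Δl = 2.5/cos(-9.2°) = 2.533 m; N'_2 = 115·cos(-9.2°) − 8·2.533 = 93.3; c'Δl = 5.32; W sinα = -18.4
Slice 3: Δl = 2.8/cos0.4° = 2.800 m; N'_3 = 217·cos0.4° − 39·2.800 = 107.8; c'Δl = 5.88; W sinα = 1.5
Slice 4: Δl = 2.1/cos9.2° = 2.127 m; N'_4 = 208·cos9.2° − 26·2.127 = 150.0; c'Δl = 4.47; W sinα = 33.3
Slice 5: Δl = 2.8/cos18.3° = 2.949 m; N'_5 = 258·cos18.3° − 15·2.949 = 200.7; c'Δl = 6.19; W sinα = 81.0
Slice 6: Δl = 3.0/cos29.7° = 3.454 m; N'_6 = 202·cos29.7° − 4·3.454 = 161.6; c'Δl = 7.25; W sinα = 100.1
Slice 7: Δl = 2.7/cos42.4° = 3.656 m; N'_7 = 73·cos42.4° − 7·3.656 = 28.3; c'Δl = 7.68; W sinα = 49.2
Σc'Δl = 40.5 kN/m; ΣN' = 753.2 kN/m; ΣW sinα = 239.4 kN/m
Resisting = 40.5 + 753.2·tan26.6° = 40.5 + 377.2 = 417.7 kN/m
FS = 417.7 / 239.4 = 1.745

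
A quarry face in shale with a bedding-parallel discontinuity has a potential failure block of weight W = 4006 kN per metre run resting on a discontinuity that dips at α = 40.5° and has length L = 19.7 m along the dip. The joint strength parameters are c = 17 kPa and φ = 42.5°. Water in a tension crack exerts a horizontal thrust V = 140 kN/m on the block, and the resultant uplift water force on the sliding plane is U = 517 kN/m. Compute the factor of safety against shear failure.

Resolving the block weight along and normal to the plane and applying the Mohr–Coulomb strength on the joint:
N' = W cosα − U − V sinα = 4006·cos40.5° − 517 − 140·sin40.5° = 2438.3 kN/m
Driving force T = W sinα + V cosα = 4006·sin40.5° + 140·cos40.5° = 2708.1 kN/m
Resisting force R = c·L + N'·tanφ = 17·19.7 + 2438.3·tan42.5° = 334.9 + 2234.3 = 2569.2 kN/m
FS = R / T = 2569.2 / 2708.1 = 0.949

FS = 0.95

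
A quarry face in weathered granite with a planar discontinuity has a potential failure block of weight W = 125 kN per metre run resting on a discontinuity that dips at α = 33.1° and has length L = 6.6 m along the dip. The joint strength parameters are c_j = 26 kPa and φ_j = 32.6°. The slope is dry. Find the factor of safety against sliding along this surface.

Resolving the block weight along and normal to the plane and applying the Mohr–Coulomb strength on the joint:
N' = W cosα = 125·cos33.1° = 104.7 kN/m
Driving force T = W sinα = 125·sin33.1° = 68.3 kN/m
Resisting force R = c_j·L + N'·tanφ_j = 26·6.6 + 104.7·tan32.6° = 171.6 + 67.0 = 238.6 kN/m
FS = R / T = 238.6 / 68.3 = 3.495

FS = 3.49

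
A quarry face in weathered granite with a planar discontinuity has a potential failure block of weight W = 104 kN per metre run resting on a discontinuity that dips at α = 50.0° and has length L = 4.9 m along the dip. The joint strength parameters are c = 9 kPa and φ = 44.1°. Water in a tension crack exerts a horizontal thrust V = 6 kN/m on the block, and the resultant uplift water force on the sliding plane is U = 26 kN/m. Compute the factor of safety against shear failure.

FS = 0.95

Resolving the block weight along and normal to the plane and applying the Mohr–Coulomb strength on the joint:
N' = W cosα − U − V sinα = 104·cos50.0° − 26 − 6·sin50.0° = 36.3 kN/m
Driving force T = W sinα + V cosα = 104·sin50.0° + 6·cos50.0° = 83.5 kN/m
Resisting force R = c·L + N'·tanφ = 9·4.9 + 36.3·tan44.1° = 44.1 + 35.1 = 79.2 kN/m
FS = R / T = 79.2 / 83.5 = 0.949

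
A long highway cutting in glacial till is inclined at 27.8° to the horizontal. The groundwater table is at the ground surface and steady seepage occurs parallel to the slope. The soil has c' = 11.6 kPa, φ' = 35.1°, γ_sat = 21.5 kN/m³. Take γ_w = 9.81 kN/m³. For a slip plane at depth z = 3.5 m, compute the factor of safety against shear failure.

FS = 1.10

With seepage parallel to the slope and the water table at the surface, the effective normal stress on the slip plane uses the buoyant unit weight γ' = γ_sat − γ_w while the driving shear stress uses γ_sat:
FS = [c' + γ' z cos²β tanφ'] / [γ_sat z sinβ cosβ]
γ' = 21.5 − 9.81 = 11.69 kN/m³
Numerator = 11.6 + 11.69·3.5·cos²27.8°·tan35.1° = 11.6 + 11.69·3.5·0.7825·0.7028 = 34.101 kPa
Denominator = 21.5·3.5·sin27.8°·cos27.8° = 21.5·3.5·0.4664·0.8846 = 31.045 kPa
FS = 34.101 / 31.045 = 1.098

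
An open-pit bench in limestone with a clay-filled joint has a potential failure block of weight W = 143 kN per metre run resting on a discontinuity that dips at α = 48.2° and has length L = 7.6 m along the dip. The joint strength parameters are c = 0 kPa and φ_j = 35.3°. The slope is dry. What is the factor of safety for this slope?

FS = 0.63

Resolving the block weight along and normal to the plane and applying the Mohr–Coulomb strength on the joint:
N' = W cosα = 143·cos48.2° = 95.3 kN/m
Driving force T = W sinα = 143·sin48.2° = 106.6 kN/m
Resisting force R = c·L + N'·tanφ_j = 0·7.6 + 95.3·tan35.3° = 0.0 + 67.5 = 67.5 kN/m
FS = R / T = 67.5 / 106.6 = 0.633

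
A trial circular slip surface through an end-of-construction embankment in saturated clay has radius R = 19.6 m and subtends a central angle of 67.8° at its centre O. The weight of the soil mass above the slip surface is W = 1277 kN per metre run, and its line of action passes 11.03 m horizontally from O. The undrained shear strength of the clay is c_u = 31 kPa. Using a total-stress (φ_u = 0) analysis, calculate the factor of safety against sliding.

Taking moments about the centre O, the resisting moment is provided by the undrained shear strength acting along the arc:
Arc length L_a = R·θ = 19.6·(67.8°·π/180) = 19.6·1.1833 = 23.19 m
M_R = c_u·L_a·R = 31·23.19·19.6 = 14092.3 kN·m/m
M_D = W·d = 1277·11.03 = 14085.3 kN·m/m
FS = M_R / M_D = 14092.3 / 14085.3 = 1.000

FS = 1.00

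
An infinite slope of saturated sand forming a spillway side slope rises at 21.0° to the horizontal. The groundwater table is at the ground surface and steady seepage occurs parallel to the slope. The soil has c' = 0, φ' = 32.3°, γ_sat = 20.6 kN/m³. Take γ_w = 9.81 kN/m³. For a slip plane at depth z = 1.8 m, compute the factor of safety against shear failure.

FS = 0.86

With seepage parallel to the slope and the water table at the surface, the effective normal stress on the slip plane uses the buoyant unit weight γ' = γ_sat − γ_w while the driving shear stress uses γ_sat:
FS = [c' + γ' z cos²β tanφ'] / [γ_sat z sinβ cosβ]
(For c' = 0 this reduces to FS = (γ'/γ_sat)·tanφ'/tanβ.)
γ' = 20.6 − 9.81 = 10.79 kN/m³
Numerator = 0.0 + 10.79·1.8·cos²21.0°·tan32.3° = 0.0 + 10.79·1.8·0.8716·0.6322 = 10.701 kPa
Denominator = 20.6·1.8·sin21.0°·cos21.0° = 20.6·1.8·0.3584·0.9336 = 12.406 kPa
FS = 10.701 / 12.406 = 0.863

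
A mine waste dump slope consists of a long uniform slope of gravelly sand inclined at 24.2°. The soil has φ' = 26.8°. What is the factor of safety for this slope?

FS = 1.12

For a dry cohesionless infinite slope the factor of safety is FS = tanφ' / tanβ.
FS = tan26.8° / tan24.2° = 0.5051 / 0.4494 = 1.124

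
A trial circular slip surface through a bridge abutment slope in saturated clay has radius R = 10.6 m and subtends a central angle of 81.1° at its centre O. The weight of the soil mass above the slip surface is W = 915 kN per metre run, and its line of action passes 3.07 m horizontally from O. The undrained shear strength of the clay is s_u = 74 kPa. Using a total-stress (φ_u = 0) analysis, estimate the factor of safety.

Taking moments about the centre O, the resisting moment is provided by the undrained shear strength acting along the arc:
Arc length L_a = R·θ = 10.6·(81.1°·π/180) = 10.6·1.4155 = 15.00 m
M_R = s_u·L_a·R = 74·15.00·10.6 = 11769.1 kN·m/m
M_D = W·d = 915·3.07 = 2809.0 kN·m/m
FS = M_R / M_D = 11769.1 / 2809.0 = 4.190

FS = 4.19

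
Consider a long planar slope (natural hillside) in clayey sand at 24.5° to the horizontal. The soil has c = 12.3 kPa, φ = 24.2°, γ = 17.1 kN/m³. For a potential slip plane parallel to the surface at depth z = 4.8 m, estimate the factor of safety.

For an infinite slope with a slip plane parallel to the surface (no pore pressure): FS = [c + γz cos²β tanφ] / [γz sinβ cosβ].
γz = 17.1·4.8 = 82.08 kN/m²
Numerator = 12.3 + 82.08·cos²24.5°·tan24.2° = 12.3 + 82.08·0.8280·0.4494 = 42.845 kPa
Denominator = 82.08·sin24.5°·cos24.5° = 82.08·0.4147·0.9100 = 30.973 kPa
FS = 42.845 / 30.973 = 1.383

FS = 1.38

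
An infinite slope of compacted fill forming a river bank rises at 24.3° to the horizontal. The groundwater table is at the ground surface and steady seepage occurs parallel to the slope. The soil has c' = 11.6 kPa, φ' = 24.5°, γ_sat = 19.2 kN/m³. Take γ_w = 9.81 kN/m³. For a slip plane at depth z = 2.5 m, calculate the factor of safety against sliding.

With seepage parallel to the slope and the water table at the surface, the effective normal stress on the slip plane uses the buoyant unit weight γ' = γ_sat − γ_w while the driving shear stress uses γ_sat:
FS = [c' + γ' z cos²β tanφ'] / [γ_sat z sinβ cosβ]
γ' = 19.2 − 9.81 = 9.39 kN/m³
Numerator = 11.6 + 9.39·2.5·cos²24.3°·tan24.5° = 11.6 + 9.39·2.5·0.8307·0.4557 = 20.487 kPa
Denominator = 19.2·2.5·sin24.3°·cos24.3° = 19.2·2.5·0.4115·0.9114 = 18.003 kPa
FS = 20.487 / 18.003 = 1.138

FS = 1.14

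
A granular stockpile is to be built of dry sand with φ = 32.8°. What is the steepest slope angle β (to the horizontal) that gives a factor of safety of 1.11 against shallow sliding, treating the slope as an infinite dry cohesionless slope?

For an infinite dry cohesionless slope FS = tanφ/tanβ, so tanβ = tanφ / FS.
tanβ = tan32.8° / 1.11 = 0.6445 / 1.11 = 0.5806
β = arctan(0.5806) = 30.14°

β = 30.1°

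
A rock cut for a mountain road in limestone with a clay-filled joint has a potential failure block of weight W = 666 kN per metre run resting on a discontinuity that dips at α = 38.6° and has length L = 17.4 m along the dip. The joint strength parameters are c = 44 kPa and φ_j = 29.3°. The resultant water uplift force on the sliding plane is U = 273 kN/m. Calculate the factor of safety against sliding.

Resolving the block weight along and normal to the plane and applying the Mohr–Coulomb strength on the joint:
N' = W cosα − U = 666·cos38.6° − 273 = 247.5 kN/m
Driving force T = W sinα = 666·sin38.6° = 415.5 kN/m
Resisting force R = c·L + N'·tanφ_j = 44·17.4 + 247.5·tan29.3° = 765.6 + 138.9 = 904.5 kN/m
FS = R / T = 904.5 / 415.5 = 2.177

FS = 2.18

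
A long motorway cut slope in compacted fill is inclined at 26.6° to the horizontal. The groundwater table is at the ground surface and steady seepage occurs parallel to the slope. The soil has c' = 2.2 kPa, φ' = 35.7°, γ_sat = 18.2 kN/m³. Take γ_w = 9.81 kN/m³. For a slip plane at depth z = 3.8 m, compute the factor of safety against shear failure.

FS = 0.74

With seepage parallel to the slope and the water table at the surface, the effective normal stress on the slip plane uses the buoyant unit weight γ' = γ_sat − γ_w while the driving shear stress uses γ_sat:
FS = [c' + γ' z cos²β tanφ'] / [γ_sat z sinβ cosβ]
γ' = 18.2 − 9.81 = 8.39 kN/m³
Numerator = 2.2 + 8.39·3.8·cos²26.6°·tan35.7° = 2.2 + 8.39·3.8·0.7995·0.7186 = 20.516 kPa
Denominator = 18.2·3.8·sin26.6°·cos26.6° = 18.2·3.8·0.4478·0.8942 = 27.689 kPa
FS = 20.516 / 27.689 = 0.741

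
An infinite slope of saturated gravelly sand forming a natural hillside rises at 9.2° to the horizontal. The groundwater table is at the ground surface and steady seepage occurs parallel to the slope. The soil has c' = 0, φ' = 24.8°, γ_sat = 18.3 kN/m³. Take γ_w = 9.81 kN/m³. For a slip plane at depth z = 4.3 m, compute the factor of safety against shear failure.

FS = 1.32

With seepage parallel to the slope and the water table at the surface, the effective normal stress on the slip plane uses the buoyant unit weight γ' = γ_sat − γ_w while the driving shear stress uses γ_sat:
FS = [c' + γ' z cos²β tanφ'] / [γ_sat z sinβ cosβ]
(For c' = 0 this reduces to FS = (γ'/γ_sat)·tanφ'/tanβ.)
γ' = 18.3 − 9.81 = 8.49 kN/m³
Numerator = 0.0 + 8.49·4.3·cos²9.2°·tan24.8° = 0.0 + 8.49·4.3·0.9744·0.4621 = 16.437 kPa
Denominator = 18.3·4.3·sin9.2°·cos9.2° = 18.3·4.3·0.1599·0.9871 = 12.419 kPa
FS = 16.437 / 12.419 = 1.324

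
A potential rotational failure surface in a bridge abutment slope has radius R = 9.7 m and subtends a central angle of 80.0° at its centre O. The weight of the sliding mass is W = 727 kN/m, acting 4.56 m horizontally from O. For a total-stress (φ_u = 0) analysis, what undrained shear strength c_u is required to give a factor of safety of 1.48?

c_u = 37.3 kPa

FS = c_u·L_a·R / (W·d), so c_u = FS·W·d / (L_a·R).
Arc length L_a = R·θ = 9.7·(80.0°·π/180) = 9.7·1.3963 = 13.54 m
c_u = 1.48·727·4.56 / (13.54·9.7) = 4906.4 / 131.37 = 37.35 kPa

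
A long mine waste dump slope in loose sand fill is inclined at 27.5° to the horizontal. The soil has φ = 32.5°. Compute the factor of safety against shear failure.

FS = 1.22

For a dry cohesionless infinite slope the factor of safety is FS = tanφ / tanβ.
FS = tan32.5° / tan27.5° = 0.6371 / 0.5206 = 1.224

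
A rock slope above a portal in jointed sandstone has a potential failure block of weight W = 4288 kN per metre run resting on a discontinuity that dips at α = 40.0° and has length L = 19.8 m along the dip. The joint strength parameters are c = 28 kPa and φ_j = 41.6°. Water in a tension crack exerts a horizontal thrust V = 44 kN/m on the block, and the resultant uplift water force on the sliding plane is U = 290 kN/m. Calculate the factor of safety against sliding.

FS = 1.14

Resolving the block weight along and normal to the plane and applying the Mohr–Coulomb strength on the joint:
N' = W cosα − U − V sinα = 4288·cos40.0° − 290 − 44·sin40.0° = 2966.5 kN/m
Driving force T = W sinα + V cosα = 4288·sin40.0° + 44·cos40.0° = 2790.0 kN/m
Resisting force R = c·L + N'·tanφ_j = 28·19.8 + 2966.5·tan41.6° = 554.4 + 2633.8 = 3188.2 kN/m
FS = R / T = 3188.2 / 2790.0 = 1.143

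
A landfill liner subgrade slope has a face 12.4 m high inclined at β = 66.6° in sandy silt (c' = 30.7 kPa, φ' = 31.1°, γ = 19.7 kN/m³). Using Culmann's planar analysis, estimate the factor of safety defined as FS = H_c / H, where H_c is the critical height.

FS = 2.13

H_c = (4c'/γ) · sinβ cosφ' / [1 − cos(β − φ')]
    = (4·30.7/19.7) · sin66.6°·cos31.1° / [1 − cos35.5°]
    = 6.234 · 0.7858 / 0.1859 = 26.35 m
FS = H_c / H = 26.35 / 12.4 = 2.125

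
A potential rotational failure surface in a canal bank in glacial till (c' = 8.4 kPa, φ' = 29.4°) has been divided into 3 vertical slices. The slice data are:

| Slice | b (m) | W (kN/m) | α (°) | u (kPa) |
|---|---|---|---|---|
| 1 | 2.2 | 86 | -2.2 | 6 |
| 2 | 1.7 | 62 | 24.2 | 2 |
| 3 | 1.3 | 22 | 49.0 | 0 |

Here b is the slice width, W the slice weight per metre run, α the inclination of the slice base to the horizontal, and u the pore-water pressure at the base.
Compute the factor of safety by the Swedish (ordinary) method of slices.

Ordinary method of slices: FS = Σ[c'·Δl_i + (W_i cosα_i − u_i·Δl_i)·tanφ'] / Σ W_i sinα_i, with Δl_i = b_i / cosα_i.
Slice 1: Δl = 2.2/cos(-2.2°) = 2.202 m; N'_1 = 86·cos(-2.2°) − 6·2.202 = 72.7; c'Δl = 18.49; W sinα = -3.3
Slice 2: Δl = 1.7/cos24.2° = 1.864 m; N'_2 = 62·cos24.2° − 2·1.864 = 52.8; c'Δl = 15.66; W sinα = 25.4
Slice 3: Δl = 1.3/cos49.0° = 1.982 m; N'_3 = 22·cos49.0° − 0·1.982 = 14.4; c'Δl = 16.64; W sinα = 16.6
Σc'Δl = 50.8 kN/m; ΣN' = 140.0 kN/m; ΣW sinα = 38.7 kN/m
Resisting = 50.8 + 140.0·tan29.4° = 50.8 + 78.9 = 129.7 kN/m
FS = 129.7 / 38.7 = 3.349

FS = 3.35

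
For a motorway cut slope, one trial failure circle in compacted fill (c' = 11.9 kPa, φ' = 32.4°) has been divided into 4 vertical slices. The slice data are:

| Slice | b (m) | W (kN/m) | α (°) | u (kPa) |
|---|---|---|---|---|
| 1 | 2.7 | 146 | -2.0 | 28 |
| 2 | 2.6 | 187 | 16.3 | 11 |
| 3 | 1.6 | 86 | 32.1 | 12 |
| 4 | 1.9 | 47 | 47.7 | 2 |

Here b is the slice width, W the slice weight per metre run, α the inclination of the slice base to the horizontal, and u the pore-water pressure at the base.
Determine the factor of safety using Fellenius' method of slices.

FS = 2.41

Ordinary method of slices: FS = Σ[c'·Δl_i + (W_i cosα_i − u_i·Δl_i)·tanφ'] / Σ W_i sinα_i, with Δl_i = b_i / cosα_i.
Slice 1: Δl = 2.7/cos(-2.0°) = 2.702 m; N'_1 = 146·cos(-2.0°) − 28·2.702 = 70.3; c'Δl = 32.15; W sinα = -5.1
Slice 2: Δl = 2.6/cos16.3° = 2.709 m; N'_2 = 187·cos16.3° − 11·2.709 = 149.7; c'Δl = 32.24; W sinα = 52.5
Slice 3: Δl = 1.6/cos32.1° = 1.889 m; N'_3 = 86·cos32.1° − 12·1.889 = 50.2; c'Δl = 22.48; W sinα = 45.7
Slice 4: Δl = 1.9/cos47.7° = 2.823 m; N'_4 = 47·cos47.7° − 2·2.823 = 26.0; c'Δl = 33.60; W sinα = 34.8
Σc'Δl = 120.5 kN/m; ΣN' = 296.1 kN/m; ΣW sinα = 127.9 kN/m
Resisting = 120.5 + 296.1·tan32.4° = 120.5 + 187.9 = 308.4 kN/m
FS = 308.4 / 127.9 = 2.412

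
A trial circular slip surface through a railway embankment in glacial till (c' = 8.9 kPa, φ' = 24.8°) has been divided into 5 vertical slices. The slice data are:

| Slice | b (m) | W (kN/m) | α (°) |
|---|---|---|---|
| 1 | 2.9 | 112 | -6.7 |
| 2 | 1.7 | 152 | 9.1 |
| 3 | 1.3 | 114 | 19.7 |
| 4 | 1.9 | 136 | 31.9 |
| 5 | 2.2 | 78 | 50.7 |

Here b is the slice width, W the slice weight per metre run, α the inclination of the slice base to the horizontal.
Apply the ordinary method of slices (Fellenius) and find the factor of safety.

FS = 1.93

Ordinary method of slices: FS = Σ[c'·Δl_i + (W_i cosα_i)·tanφ'] / Σ W_i sinα_i, with Δl_i = b_i / cosα_i.
Slice 1: Δl = 2.9/cos(-6.7°) = 2.920 m; N'_1 = 112·cos(-6.7°) = 111.2; c'Δl = 25.99; W sinα = -13.1
Slice 2: Δl = 1.7/cos9.1° = 1.722 m; N'_2 = 152·cos9.1° = 150.1; c'Δl = 15.32; W sinα = 24.0
Slice 3: Δl = 1.3/cos19.7° = 1.381 m; N'_3 = 114·cos19.7° = 107.3; c'Δl = 12.29; W sinα = 38.4
Slice 4: Δl = 1.9/cos31.9° = 2.238 m; N'_4 = 136·cos31.9° = 115.5; c'Δl = 19.92; W sinα = 71.9
Slice 5: Δl = 2.2/cos50.7° = 3.473 m; N'_5 = 78·cos50.7° = 49.4; c'Δl = 30.91; W sinα = 60.4
Σc'Δl = 104.4 kN/m; ΣN' = 533.5 kN/m; ΣW sinα = 181.6 kN/m
Resisting = 104.4 + 533.5·tan24.8° = 104.4 + 246.5 = 350.9 kN/m
FS = 350.9 / 181.6 = 1.932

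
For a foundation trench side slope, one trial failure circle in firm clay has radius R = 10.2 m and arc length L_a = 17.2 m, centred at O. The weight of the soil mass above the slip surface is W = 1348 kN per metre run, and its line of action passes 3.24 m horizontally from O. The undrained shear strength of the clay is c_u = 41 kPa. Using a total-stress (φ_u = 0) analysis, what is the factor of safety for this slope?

FS = 1.65

Taking moments about the centre O, the resisting moment is provided by the undrained shear strength acting along the arc:
M_R = c_u·L_a·R = 41·17.20·10.2 = 7193.0 kN·m/m
M_D = W·d = 1348·3.24 = 4367.5 kN·m/m
FS = M_R / M_D = 7193.0 / 4367.5 = 1.647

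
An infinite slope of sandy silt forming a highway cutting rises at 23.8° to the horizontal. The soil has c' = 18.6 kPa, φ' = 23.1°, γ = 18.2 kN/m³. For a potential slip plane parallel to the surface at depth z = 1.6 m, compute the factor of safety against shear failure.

FS = 2.70

For an infinite slope with a slip plane parallel to the surface (no pore pressure): FS = [c' + γz cos²β tanφ'] / [γz sinβ cosβ].
γz = 18.2·1.6 = 29.12 kN/m²
Numerator = 18.6 + 29.12·cos²23.8°·tan23.1° = 18.6 + 29.12·0.8372·0.4265 = 28.998 kPa
Denominator = 29.12·sin23.8°·cos23.8° = 29.12·0.4035·0.9150 = 10.752 kPa
FS = 28.998 / 10.752 = 2.697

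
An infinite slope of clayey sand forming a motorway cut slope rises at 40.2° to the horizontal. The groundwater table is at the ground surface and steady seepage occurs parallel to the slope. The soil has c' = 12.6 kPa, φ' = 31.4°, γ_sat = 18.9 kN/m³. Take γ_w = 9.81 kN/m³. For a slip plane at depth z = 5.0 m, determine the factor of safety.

With seepage parallel to the slope and the water table at the surface, the effective normal stress on the slip plane uses the buoyant unit weight γ' = γ_sat − γ_w while the driving shear stress uses γ_sat:
FS = [c' + γ' z cos²β tanφ'] / [γ_sat z sinβ cosβ]
γ' = 18.9 − 9.81 = 9.09 kN/m³
Numerator = 12.6 + 9.09·5.0·cos²40.2°·tan31.4° = 12.6 + 9.09·5.0·0.5834·0.6104 = 28.785 kPa
Denominator = 18.9·5.0·sin40.2°·cos40.2° = 18.9·5.0·0.6455·0.7638 = 46.588 kPa
FS = 28.785 / 46.588 = 0.618

FS = 0.62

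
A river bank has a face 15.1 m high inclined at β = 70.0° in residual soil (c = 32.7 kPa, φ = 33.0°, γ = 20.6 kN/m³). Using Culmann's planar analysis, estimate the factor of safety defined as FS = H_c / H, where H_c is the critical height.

H_c = (4c/γ) · sinβ cosφ / [1 − cos(β − φ)]
    = (4·32.7/20.6) · sin70.0°·cos33.0° / [1 − cos37.0°]
    = 6.350 · 0.7881 / 0.2014 = 24.85 m
FS = H_c / H = 24.85 / 15.1 = 1.646

FS = 1.65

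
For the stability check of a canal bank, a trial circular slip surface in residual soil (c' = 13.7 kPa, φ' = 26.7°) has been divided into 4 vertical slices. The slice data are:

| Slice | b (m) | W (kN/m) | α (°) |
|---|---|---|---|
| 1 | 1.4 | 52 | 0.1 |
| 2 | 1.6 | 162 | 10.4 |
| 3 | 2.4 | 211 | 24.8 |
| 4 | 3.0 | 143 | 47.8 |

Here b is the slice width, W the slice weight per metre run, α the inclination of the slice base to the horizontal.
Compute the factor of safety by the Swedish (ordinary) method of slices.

FS = 1.74

Ordinary method of slices: FS = Σ[c'·Δl_i + (W_i cosα_i)·tanφ'] / Σ W_i sinα_i, with Δl_i = b_i / cosα_i.
Slice 1: Δl = 1.4/cos0.1° = 1.400 m; N'_1 = 52·cos0.1° = 52.0; c'Δl = 19.18; W sinα = 0.1
Slice 2: Δl = 1.6/cos10.4° = 1.627 m; N'_2 = 162·cos10.4° = 159.3; c'Δl = 22.29; W sinα = 29.2
Slice 3: Δl = 2.4/cos24.8° = 2.644 m; N'_3 = 211·cos24.8° = 191.5; c'Δl = 36.22; W sinα = 88.5
Slice 4: Δl = 3.0/cos47.8° = 4.466 m; N'_4 = 143·cos47.8° = 96.1; c'Δl = 61.19; W sinα = 105.9
Σc'Δl = 138.9 kN/m; ΣN' = 498.9 kN/m; ΣW sinα = 223.8 kN/m
Resisting = 138.9 + 498.9·tan26.7° = 138.9 + 250.9 = 389.8 kN/m
FS = 389.8 / 223.8 = 1.742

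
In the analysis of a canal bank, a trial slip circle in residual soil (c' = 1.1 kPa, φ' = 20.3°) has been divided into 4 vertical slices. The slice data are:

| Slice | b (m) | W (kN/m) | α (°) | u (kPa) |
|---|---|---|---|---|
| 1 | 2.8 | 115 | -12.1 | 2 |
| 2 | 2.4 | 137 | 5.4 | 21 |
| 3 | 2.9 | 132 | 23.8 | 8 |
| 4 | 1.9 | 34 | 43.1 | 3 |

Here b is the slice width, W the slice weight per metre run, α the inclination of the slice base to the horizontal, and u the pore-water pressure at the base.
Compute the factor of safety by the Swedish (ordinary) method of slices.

Ordinary method of slices: FS = Σ[c'·Δl_i + (W_i cosα_i − u_i·Δl_i)·tanφ'] / Σ W_i sinα_i, with Δl_i = b_i / cosα_i.
Slice 1: Δl = 2.8/cos(-12.1°) = 2.864 m; N'_1 = 115·cos(-12.1°) − 2·2.864 = 106.7; c'Δl = 3.15; W sinα = -24.1
Slice 2: Δl = 2.4/cos5.4° = 2.411 m; N'_2 = 137·cos5.4° − 21·2.411 = 85.8; c'Δl = 2.65; W sinα = 12.9
Slice 3: Δl = 2.9/cos23.8° = 3.170 m; N'_3 = 132·cos23.8° − 8·3.170 = 95.4; c'Δl = 3.49; W sinα = 53.3
Slice 4: Δl = 1.9/cos43.1° = 2.602 m; N'_4 = 34·cos43.1° − 3·2.602 = 17.0; c'Δl = 2.86; W sinα = 23.2
Σc'Δl = 12.2 kN/m; ΣN' = 304.9 kN/m; ΣW sinα = 65.3 kN/m
Resisting = 12.2 + 304.9·tan20.3° = 12.2 + 112.8 = 124.9 kN/m
FS = 124.9 / 65.3 = 1.914

FS = 1.91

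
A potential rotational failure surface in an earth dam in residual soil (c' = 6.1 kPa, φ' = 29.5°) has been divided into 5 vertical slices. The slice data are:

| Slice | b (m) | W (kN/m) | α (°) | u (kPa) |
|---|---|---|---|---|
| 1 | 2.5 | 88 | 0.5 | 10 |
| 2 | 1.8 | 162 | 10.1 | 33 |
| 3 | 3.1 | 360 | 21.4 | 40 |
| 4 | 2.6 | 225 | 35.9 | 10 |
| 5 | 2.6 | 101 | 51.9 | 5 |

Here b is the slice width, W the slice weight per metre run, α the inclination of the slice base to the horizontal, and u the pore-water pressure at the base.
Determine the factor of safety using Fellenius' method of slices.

Ordinary method of slices: FS = Σ[c'·Δl_i + (W_i cosα_i − u_i·Δl_i)·tanφ'] / Σ W_i sinα_i, with Δl_i = b_i / cosα_i.
Slice 1: Δl = 2.5/cos0.5° = 2.500 m; N'_1 = 88·cos0.5° − 10·2.500 = 63.0; c'Δl = 15.25; W sinα = 0.8
Slice 2: Δl = 1.8/cos10.1° = 1.828 m; N'_2 = 162·cos10.1° − 33·1.828 = 99.2; c'Δl = 11.15; W sinα = 28.4
Slice 3: Δl = 3.1/cos21.4° = 3.330 m; N'_3 = 360·cos21.4° − 40·3.330 = 202.0; c'Δl = 20.31; W sinα = 131.4
Slice 4: Δl = 2.6/cos35.9° = 3.210 m; N'_4 = 225·cos35.9° − 10·3.210 = 150.2; c'Δl = 19.58; W sinα = 131.9
Slice 5: Δl = 2.6/cos51.9° = 4.214 m; N'_5 = 101·cos51.9° − 5·4.214 = 41.3; c'Δl = 25.70; W sinα = 79.5
Σc'Δl = 92.0 kN/m; ΣN' = 555.6 kN/m; ΣW sinα = 371.9 kN/m
Resisting = 92.0 + 555.6·tan29.5° = 92.0 + 314.3 = 406.3 kN/m
FS = 406.3 / 371.9 = 1.092

FS = 1.09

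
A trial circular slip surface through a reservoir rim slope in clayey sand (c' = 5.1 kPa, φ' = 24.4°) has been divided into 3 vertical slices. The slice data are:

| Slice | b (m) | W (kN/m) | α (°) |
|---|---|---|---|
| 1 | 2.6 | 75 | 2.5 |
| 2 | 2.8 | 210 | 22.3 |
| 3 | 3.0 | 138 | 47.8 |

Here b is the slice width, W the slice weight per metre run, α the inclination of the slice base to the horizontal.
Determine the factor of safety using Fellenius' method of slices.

Ordinary method of slices: FS = Σ[c'·Δl_i + (W_i cosα_i)·tanφ'] / Σ W_i sinα_i, with Δl_i = b_i / cosα_i.
Slice 1: Δl = 2.6/cos2.5° = 2.602 m; N'_1 = 75·cos2.5° = 74.9; c'Δl = 13.27; W sinα = 3.3
Slice 2: Δl = 2.8/cos22.3° = 3.026 m; N'_2 = 210·cos22.3° = 194.3; c'Δl = 15.43; W sinα = 79.7
Slice 3: Δl = 3.0/cos47.8° = 4.466 m; N'_3 = 138·cos47.8° = 92.7; c'Δl = 22.78; W sinα = 102.2
Σc'Δl = 51.5 kN/m; ΣN' = 361.9 kN/m; ΣW sinα = 185.2 kN/m
Resisting = 51.5 + 361.9·tan24.4° = 51.5 + 164.2 = 215.7 kN/m
FS = 215.7 / 185.2 = 1.165

FS = 1.16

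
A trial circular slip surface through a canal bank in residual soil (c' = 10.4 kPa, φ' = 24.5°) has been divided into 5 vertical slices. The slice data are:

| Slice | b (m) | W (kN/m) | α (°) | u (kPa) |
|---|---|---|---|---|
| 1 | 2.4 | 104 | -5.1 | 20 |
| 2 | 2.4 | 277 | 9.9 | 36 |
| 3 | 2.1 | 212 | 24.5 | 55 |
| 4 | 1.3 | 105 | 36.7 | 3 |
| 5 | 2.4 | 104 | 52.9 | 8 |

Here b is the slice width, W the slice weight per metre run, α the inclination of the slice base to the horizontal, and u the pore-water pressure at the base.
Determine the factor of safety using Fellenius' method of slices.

FS = 1.19

Ordinary method of slices: FS = Σ[c'·Δl_i + (W_i cosα_i − u_i·Δl_i)·tanφ'] / Σ W_i sinα_i, with Δl_i = b_i / cosα_i.
Slice 1: Δl = 2.4/cos(-5.1°) = 2.410 m; N'_1 = 104·cos(-5.1°) − 20·2.410 = 55.4; c'Δl = 25.06; W sinα = -9.2
Slice 2: Δl = 2.4/cos9.9° = 2.436 m; N'_2 = 277·cos9.9° − 36·2.436 = 185.2; c'Δl = 25.34; W sinα = 47.6
Slice 3: Δl = 2.1/cos24.5° = 2.308 m; N'_3 = 212·cos24.5° − 55·2.308 = 66.0; c'Δl = 24.00; W sinα = 87.9
Slice 4: Δl = 1.3/cos36.7° = 1.621 m; N'_4 = 105·cos36.7° − 3·1.621 = 79.3; c'Δl = 16.86; W sinα = 62.8
Slice 5: Δl = 2.4/cos52.9° = 3.979 m; N'_5 = 104·cos52.9° − 8·3.979 = 30.9; c'Δl = 41.38; W sinα = 82.9
Σc'Δl = 132.6 kN/m; ΣN' = 416.8 kN/m; ΣW sinα = 272.0 kN/m
Resisting = 132.6 + 416.8·tan24.5° = 132.6 + 189.9 = 322.6 kN/m
FS = 322.6 / 272.0 = 1.186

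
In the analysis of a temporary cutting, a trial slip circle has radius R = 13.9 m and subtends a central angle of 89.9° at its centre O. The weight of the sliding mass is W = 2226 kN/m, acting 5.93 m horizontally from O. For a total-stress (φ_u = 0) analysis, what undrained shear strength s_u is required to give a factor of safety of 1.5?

s_u = 65.3 kPa

FS = s_u·L_a·R / (W·d), so s_u = FS·W·d / (L_a·R).
Arc length L_a = R·θ = 13.9·(89.9°·π/180) = 13.9·1.5691 = 21.81 m
s_u = 1.5·2226·5.93 / (21.81·13.9) = 19800.3 / 303.16 = 65.31 kPa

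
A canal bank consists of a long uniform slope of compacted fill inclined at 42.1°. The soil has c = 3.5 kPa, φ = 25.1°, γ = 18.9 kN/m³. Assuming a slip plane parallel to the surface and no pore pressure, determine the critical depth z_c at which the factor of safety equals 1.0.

z_c = 0.77 m

Setting FS = 1.00 in FS = [c + γz cos²β tanφ] / [γz sinβ cosβ] and solving for z:
z = c / [γ cosβ (FS·sinβ − cosβ·tanφ)]
  = 3.5 / [18.9·cos42.1°·(1.00·sin42.1° − cos42.1°·tan25.1°)]
  = 3.5 / [18.9·0.7420·(1.00·0.6704 − 0.7420·0.4684)]
  = 3.5 / 4.5276 = 0.773 m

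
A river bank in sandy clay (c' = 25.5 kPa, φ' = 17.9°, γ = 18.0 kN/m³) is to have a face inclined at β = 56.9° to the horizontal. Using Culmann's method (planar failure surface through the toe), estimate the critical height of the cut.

Culmann's analysis gives the critical failure plane at α_cr = (β + φ')/2 = (56.9 + 17.9)/2 = 37.4°, and the critical height
H_c = (4c'/γ) · sinβ cosφ' / [1 − cos(β − φ')]
    = (4·25.5/18.0) · sin56.9°·cos17.9° / [1 − cos(39.0°)]
    = 5.667 · 0.8377·0.9516 / [1 − 0.7771]
    = 5.667 · 0.7972 / 0.2229
    = 20.27 m

H_c = 20.27 m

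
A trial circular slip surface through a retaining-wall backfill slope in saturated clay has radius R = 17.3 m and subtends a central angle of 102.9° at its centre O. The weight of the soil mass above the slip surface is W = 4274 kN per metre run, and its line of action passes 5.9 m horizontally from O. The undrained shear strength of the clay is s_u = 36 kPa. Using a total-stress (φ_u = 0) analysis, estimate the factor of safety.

FS = 0.77

Taking moments about the centre O, the resisting moment is provided by the undrained shear strength acting along the arc:
Arc length L_a = R·θ = 17.3·(102.9°·π/180) = 17.3·1.7959 = 31.07 m
M_R = s_u·L_a·R = 36·31.07·17.3 = 19350.3 kN·m/m
M_D = W·d = 4274·5.9 = 25216.6 kN·m/m
FS = M_R / M_D = 19350.3 / 25216.6 = 0.767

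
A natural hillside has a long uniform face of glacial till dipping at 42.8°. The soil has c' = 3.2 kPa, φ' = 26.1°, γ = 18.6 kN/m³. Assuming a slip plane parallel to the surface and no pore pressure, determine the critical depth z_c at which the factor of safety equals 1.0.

Setting FS = 1.00 in FS = [c' + γz cos²β tanφ'] / [γz sinβ cosβ] and solving for z:
z = c' / [γ cosβ (FS·sinβ − cosβ·tanφ')]
  = 3.2 / [18.6·cos42.8°·(1.00·sin42.8° − cos42.8°·tan26.1°)]
  = 3.2 / [18.6·0.7337·(1.00·0.6794 − 0.7337·0.4899)]
  = 3.2 / 4.3670 = 0.733 m

z_c = 0.73 m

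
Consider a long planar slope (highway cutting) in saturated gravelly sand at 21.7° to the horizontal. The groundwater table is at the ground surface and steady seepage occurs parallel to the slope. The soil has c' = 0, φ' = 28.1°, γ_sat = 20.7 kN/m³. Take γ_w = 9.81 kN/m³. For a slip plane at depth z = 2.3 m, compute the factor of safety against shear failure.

FS = 0.71

With seepage parallel to the slope and the water table at the surface, the effective normal stress on the slip plane uses the buoyant unit weight γ' = γ_sat − γ_w while the driving shear stress uses γ_sat:
FS = [c' + γ' z cos²β tanφ'] / [γ_sat z sinβ cosβ]
(For c' = 0 this reduces to FS = (γ'/γ_sat)·tanφ'/tanβ.)
γ' = 20.7 − 9.81 = 10.89 kN/m³
Numerator = 0.0 + 10.89·2.3·cos²21.7°·tan28.1° = 0.0 + 10.89·2.3·0.8633·0.5340 = 11.545 kPa
Denominator = 20.7·2.3·sin21.7°·cos21.7° = 20.7·2.3·0.3697·0.9291 = 16.356 kPa
FS = 11.545 / 16.356 = 0.706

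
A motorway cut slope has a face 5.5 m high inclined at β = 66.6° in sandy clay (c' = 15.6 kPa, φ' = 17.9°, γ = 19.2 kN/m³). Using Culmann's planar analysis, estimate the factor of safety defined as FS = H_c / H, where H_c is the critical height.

H_c = (4c'/γ) · sinβ cosφ' / [1 − cos(β − φ')]
    = (4·15.6/19.2) · sin66.6°·cos17.9° / [1 − cos48.7°]
    = 3.250 · 0.8733 / 0.3400 = 8.35 m
FS = H_c / H = 8.35 / 5.5 = 1.518

FS = 1.52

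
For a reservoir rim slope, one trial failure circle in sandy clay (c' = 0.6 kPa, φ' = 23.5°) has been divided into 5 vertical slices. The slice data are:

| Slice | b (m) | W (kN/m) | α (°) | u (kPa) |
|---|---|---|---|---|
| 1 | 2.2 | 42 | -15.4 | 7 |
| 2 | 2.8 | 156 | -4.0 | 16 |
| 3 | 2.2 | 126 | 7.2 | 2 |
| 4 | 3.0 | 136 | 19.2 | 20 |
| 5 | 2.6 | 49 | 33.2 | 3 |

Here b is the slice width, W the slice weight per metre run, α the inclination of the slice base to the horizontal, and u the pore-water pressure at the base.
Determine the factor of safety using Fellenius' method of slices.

Ordinary method of slices: FS = Σ[c'·Δl_i + (W_i cosα_i − u_i·Δl_i)·tanφ'] / Σ W_i sinα_i, with Δl_i = b_i / cosα_i.
Slice 1: Δl = 2.2/cos(-15.4°) = 2.282 m; N'_1 = 42·cos(-15.4°) − 7·2.282 = 24.5; c'Δl = 1.37; W sinα = -11.2
Slice 2: Δl = 2.8/cos(-4.0°) = 2.807 m; N'_2 = 156·cos(-4.0°) − 16·2.807 = 110.7; c'Δl = 1.68; W sinα = -10.9
Slice 3: Δl = 2.2/cos7.2° = 2.217 m; N'_3 = 126·cos7.2° − 2·2.217 = 120.6; c'Δl = 1.33; W sinα = 15.8
Slice 4: Δl = 3.0/cos19.2° = 3.177 m; N'_4 = 136·cos19.2° − 20·3.177 = 64.9; c'Δl = 1.91; W sinα = 44.7
Slice 5: Δl = 2.6/cos33.2° = 3.107 m; N'_5 = 49·cos33.2° − 3·3.107 = 31.7; c'Δl = 1.86; W sinα = 26.8
Σc'Δl = 8.2 kN/m; ΣN' = 352.4 kN/m; ΣW sinα = 65.3 kN/m
Resisting = 8.2 + 352.4·tan23.5° = 8.2 + 153.2 = 161.4 kN/m
FS = 161.4 / 65.3 = 2.471

FS = 2.47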